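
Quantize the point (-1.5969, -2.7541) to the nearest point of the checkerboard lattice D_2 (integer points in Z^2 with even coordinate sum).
(-1, -3)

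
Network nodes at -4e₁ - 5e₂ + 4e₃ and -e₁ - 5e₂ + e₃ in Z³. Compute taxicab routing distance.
6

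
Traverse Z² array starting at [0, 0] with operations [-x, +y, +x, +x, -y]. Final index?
(1, 0)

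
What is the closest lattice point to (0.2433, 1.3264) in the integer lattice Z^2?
(0, 1)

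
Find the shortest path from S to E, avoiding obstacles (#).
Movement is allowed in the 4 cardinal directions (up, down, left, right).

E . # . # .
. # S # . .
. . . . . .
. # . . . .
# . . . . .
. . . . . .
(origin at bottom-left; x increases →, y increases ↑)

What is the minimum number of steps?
5
(one shortest path: (2, 4) → (2, 3) → (1, 3) → (0, 3) → (0, 4) → (0, 5))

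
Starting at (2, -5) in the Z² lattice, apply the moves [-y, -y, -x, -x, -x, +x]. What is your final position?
(0, -7)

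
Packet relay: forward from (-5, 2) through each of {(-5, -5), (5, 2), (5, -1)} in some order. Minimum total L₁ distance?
24
(one optimal route: (-5, 2) → (-5, -5) → (5, -1) → (5, 2))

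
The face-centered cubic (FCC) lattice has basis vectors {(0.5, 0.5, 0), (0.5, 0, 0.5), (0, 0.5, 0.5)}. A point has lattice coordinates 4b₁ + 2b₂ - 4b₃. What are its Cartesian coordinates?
(3, 0, -1)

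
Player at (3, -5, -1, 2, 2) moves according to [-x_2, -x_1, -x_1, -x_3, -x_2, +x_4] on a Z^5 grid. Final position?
(1, -7, -2, 3, 2)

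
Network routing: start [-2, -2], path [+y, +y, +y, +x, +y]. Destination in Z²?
(-1, 2)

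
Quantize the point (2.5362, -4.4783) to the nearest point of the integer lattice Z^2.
(3, -4)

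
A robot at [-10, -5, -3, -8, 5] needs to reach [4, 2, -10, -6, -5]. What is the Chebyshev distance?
14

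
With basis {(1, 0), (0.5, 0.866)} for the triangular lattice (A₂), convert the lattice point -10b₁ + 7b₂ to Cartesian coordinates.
(-6.5, 6.062)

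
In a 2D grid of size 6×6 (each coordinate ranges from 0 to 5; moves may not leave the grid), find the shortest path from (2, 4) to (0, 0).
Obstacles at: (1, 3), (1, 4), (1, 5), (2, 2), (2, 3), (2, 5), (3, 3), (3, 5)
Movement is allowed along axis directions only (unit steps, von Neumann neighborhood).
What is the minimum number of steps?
10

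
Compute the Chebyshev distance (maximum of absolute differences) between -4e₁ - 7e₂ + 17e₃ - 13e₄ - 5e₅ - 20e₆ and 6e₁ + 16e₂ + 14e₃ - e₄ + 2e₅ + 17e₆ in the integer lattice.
37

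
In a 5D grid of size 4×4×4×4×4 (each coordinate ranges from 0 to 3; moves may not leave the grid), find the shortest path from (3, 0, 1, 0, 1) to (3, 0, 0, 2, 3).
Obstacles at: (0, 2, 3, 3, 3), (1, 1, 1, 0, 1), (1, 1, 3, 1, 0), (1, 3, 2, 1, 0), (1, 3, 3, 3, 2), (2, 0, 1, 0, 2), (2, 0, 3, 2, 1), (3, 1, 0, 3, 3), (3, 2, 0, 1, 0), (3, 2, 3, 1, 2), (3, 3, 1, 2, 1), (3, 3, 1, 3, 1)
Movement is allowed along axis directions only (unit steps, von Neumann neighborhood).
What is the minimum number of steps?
5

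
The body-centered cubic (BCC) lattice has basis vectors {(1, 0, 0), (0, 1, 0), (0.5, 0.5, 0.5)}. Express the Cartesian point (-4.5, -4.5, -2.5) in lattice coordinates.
-2b₁ - 2b₂ - 5b₃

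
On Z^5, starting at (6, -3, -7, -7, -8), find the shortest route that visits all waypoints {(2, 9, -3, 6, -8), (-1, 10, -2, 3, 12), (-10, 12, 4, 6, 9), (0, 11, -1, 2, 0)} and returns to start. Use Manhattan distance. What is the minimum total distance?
154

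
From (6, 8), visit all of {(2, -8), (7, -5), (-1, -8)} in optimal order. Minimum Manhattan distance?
25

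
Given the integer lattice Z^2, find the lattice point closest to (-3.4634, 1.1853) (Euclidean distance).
(-3, 1)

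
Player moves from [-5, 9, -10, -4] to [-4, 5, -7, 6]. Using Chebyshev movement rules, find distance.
10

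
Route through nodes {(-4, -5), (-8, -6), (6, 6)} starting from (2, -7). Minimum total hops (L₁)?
37
(one optimal route: (2, -7) → (-8, -6) → (-4, -5) → (6, 6))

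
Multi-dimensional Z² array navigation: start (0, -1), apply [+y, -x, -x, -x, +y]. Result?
(-3, 1)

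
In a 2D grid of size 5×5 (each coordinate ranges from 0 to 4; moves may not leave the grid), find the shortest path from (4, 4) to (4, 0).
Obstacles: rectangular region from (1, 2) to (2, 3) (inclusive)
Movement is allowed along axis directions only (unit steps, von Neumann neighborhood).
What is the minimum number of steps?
4
(one shortest path: (4, 4) → (4, 3) → (4, 2) → (4, 1) → (4, 0))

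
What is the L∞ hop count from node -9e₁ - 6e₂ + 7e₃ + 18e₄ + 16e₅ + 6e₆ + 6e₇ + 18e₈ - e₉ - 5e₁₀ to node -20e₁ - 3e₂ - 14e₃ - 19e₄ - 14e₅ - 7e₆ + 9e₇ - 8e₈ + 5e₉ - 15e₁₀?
37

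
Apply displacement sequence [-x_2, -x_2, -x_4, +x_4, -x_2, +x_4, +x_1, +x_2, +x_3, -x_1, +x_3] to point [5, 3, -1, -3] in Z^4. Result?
(5, 1, 1, -2)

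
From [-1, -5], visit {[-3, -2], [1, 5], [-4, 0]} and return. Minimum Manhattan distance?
30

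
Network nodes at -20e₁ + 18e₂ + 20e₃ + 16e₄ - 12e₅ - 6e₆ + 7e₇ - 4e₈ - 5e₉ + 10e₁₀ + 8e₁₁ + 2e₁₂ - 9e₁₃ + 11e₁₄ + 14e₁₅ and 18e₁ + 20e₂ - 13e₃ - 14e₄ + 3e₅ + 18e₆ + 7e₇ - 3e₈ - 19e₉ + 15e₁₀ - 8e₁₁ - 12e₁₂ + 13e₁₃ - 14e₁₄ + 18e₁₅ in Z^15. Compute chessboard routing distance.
38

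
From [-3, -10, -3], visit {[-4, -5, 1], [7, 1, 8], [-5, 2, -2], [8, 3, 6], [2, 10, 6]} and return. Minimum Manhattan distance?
90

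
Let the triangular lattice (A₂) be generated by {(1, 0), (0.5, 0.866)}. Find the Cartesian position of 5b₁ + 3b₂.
(6.5, 2.598)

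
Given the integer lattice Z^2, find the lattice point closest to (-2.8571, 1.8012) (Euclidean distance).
(-3, 2)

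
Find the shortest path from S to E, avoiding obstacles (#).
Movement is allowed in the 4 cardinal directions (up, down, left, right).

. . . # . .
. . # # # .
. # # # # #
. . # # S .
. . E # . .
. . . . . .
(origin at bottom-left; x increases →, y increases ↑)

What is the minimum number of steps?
5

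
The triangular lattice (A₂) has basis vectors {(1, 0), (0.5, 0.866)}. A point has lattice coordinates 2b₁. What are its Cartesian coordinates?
(2, 0)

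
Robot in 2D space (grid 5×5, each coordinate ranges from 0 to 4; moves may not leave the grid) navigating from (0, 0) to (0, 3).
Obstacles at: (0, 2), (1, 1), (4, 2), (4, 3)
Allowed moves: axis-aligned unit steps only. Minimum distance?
7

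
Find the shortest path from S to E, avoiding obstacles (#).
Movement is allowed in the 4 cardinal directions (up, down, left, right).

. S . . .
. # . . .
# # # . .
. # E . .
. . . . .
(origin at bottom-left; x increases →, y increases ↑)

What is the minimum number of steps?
6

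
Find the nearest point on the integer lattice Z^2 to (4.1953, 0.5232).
(4, 1)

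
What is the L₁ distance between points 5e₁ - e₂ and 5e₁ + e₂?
2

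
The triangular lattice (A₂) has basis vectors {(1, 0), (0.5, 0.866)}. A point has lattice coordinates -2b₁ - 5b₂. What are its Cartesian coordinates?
(-4.5, -4.33)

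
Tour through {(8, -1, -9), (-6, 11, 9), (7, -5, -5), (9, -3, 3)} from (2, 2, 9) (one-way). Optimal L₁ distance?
73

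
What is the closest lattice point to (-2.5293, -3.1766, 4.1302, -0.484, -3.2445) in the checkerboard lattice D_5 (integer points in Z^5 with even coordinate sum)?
(-3, -3, 4, -1, -3)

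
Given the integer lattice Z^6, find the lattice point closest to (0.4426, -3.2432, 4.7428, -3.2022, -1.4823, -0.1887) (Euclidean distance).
(0, -3, 5, -3, -1, 0)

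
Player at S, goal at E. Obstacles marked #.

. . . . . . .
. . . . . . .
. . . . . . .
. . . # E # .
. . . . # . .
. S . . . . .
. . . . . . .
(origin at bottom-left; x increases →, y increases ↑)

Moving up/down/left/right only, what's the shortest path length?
7
(one shortest path: (1, 1) → (2, 1) → (2, 2) → (2, 3) → (2, 4) → (3, 4) → (4, 4) → (4, 3))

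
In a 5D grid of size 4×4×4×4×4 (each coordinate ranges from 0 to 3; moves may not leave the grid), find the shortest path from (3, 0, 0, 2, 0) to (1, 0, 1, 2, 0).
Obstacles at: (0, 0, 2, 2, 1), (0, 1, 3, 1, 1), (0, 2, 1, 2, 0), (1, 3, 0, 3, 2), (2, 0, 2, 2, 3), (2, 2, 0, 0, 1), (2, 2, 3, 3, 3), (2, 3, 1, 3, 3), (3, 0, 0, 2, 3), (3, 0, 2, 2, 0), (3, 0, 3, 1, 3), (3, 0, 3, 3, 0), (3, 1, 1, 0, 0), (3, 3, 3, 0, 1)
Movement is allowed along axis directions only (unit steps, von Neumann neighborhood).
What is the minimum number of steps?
3
(one shortest path: (3, 0, 0, 2, 0) → (2, 0, 0, 2, 0) → (1, 0, 0, 2, 0) → (1, 0, 1, 2, 0))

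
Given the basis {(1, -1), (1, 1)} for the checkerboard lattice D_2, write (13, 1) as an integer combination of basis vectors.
6b₁ + 7b₂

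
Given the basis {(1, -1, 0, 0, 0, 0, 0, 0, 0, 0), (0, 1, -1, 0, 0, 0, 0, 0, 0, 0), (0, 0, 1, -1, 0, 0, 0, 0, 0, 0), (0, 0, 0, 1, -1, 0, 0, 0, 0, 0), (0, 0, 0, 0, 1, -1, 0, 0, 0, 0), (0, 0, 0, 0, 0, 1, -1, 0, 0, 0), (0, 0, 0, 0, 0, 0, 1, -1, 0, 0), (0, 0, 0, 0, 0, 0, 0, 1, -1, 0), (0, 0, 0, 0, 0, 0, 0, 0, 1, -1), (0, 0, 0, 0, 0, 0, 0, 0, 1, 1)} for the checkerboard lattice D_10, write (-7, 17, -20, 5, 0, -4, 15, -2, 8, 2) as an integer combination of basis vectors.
-7b₁ + 10b₂ - 10b₃ - 5b₄ - 5b₅ - 9b₆ + 6b₇ + 4b₈ + 5b₉ + 7b₁₀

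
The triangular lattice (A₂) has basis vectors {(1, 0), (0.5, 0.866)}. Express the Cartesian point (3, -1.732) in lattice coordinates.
4b₁ - 2b₂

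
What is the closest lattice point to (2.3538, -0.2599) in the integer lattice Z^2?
(2, 0)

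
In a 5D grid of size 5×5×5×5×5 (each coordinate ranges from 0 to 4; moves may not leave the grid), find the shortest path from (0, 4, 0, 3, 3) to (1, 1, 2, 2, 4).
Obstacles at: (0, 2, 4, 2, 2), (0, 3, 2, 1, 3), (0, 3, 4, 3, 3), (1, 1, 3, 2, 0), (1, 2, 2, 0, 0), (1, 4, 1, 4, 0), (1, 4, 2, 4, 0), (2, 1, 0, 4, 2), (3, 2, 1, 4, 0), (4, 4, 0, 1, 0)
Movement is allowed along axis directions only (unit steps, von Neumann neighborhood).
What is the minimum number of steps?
8
(one shortest path: (0, 4, 0, 3, 3) → (1, 4, 0, 3, 3) → (1, 3, 0, 3, 3) → (1, 2, 0, 3, 3) → (1, 1, 0, 3, 3) → (1, 1, 1, 3, 3) → (1, 1, 2, 3, 3) → (1, 1, 2, 2, 3) → (1, 1, 2, 2, 4))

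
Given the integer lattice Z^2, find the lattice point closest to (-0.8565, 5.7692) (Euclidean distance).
(-1, 6)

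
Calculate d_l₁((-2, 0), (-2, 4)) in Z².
4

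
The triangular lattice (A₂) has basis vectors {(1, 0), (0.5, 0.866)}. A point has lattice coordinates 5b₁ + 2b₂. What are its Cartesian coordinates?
(6, 1.732)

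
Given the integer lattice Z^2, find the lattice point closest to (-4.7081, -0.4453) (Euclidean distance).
(-5, 0)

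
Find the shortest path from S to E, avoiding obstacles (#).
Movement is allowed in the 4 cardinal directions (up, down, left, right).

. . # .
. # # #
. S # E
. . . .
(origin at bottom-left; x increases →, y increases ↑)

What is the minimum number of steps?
4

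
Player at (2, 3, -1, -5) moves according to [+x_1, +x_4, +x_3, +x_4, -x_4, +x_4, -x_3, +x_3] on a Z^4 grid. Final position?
(3, 3, 0, -3)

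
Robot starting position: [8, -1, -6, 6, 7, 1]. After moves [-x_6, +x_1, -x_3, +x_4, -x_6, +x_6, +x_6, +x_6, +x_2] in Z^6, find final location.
(9, 0, -7, 7, 7, 2)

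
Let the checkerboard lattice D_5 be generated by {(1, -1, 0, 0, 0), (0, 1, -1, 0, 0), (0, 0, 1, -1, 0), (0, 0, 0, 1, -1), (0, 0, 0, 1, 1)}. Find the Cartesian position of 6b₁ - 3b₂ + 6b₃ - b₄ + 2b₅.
(6, -9, 9, -5, 3)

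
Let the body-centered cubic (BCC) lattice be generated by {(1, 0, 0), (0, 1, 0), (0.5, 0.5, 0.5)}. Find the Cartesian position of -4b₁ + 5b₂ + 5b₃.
(-1.5, 7.5, 2.5)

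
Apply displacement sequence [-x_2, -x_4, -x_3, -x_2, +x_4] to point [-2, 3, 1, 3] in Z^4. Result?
(-2, 1, 0, 3)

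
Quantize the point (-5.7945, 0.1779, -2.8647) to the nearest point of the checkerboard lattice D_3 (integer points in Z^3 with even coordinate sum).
(-5, 0, -3)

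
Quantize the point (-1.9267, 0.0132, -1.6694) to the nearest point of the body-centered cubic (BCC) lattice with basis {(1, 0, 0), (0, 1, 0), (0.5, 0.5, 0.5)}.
(-2, 0, -2)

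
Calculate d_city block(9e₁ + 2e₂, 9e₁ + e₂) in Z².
1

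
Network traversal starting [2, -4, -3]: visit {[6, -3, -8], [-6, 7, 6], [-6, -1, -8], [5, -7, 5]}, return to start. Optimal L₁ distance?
86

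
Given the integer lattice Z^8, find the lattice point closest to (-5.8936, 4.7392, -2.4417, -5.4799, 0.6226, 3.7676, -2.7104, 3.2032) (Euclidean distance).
(-6, 5, -2, -5, 1, 4, -3, 3)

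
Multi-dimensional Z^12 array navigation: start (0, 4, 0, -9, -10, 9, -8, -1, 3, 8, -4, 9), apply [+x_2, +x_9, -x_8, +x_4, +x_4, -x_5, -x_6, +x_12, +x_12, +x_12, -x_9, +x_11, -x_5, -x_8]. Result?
(0, 5, 0, -7, -12, 8, -8, -3, 3, 8, -3, 12)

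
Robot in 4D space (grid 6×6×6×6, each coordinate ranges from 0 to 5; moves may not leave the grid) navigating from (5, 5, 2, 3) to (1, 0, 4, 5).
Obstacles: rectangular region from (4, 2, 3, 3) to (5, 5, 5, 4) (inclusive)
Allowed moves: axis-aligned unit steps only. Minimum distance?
13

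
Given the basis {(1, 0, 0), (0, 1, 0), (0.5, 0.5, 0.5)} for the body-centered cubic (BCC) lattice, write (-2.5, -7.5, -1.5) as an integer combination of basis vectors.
-b₁ - 6b₂ - 3b₃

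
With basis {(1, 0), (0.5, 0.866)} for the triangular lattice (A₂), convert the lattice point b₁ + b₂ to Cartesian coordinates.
(1.5, 0.866)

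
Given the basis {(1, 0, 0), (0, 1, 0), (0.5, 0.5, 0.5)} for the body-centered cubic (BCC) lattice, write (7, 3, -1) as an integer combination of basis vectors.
8b₁ + 4b₂ - 2b₃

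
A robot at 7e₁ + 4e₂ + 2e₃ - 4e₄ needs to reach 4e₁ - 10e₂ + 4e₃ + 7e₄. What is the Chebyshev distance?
14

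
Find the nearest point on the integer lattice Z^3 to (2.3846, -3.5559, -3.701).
(2, -4, -4)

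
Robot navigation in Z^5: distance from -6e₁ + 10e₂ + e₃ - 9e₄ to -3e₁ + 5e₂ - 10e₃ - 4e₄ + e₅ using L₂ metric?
13.4536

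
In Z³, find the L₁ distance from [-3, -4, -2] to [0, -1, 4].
12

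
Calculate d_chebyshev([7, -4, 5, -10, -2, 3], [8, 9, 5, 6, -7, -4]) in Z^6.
16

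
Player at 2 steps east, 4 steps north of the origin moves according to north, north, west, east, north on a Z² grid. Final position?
(2, 7)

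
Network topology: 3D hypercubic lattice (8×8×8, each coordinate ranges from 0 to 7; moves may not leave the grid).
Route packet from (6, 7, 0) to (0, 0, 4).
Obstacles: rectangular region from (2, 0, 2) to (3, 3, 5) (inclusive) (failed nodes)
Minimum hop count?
17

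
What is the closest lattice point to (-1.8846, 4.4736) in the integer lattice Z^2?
(-2, 4)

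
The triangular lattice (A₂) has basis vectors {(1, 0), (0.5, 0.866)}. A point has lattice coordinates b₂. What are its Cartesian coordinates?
(0.5, 0.866)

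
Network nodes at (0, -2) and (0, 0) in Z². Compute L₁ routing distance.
2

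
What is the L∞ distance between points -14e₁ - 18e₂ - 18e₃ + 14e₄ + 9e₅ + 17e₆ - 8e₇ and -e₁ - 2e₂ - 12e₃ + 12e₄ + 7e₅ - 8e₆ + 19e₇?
27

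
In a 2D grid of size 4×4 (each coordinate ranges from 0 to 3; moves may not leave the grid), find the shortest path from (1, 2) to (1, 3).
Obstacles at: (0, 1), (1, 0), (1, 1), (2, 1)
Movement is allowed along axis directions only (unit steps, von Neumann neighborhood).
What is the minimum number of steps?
1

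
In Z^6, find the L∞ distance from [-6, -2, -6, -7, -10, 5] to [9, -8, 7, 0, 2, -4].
15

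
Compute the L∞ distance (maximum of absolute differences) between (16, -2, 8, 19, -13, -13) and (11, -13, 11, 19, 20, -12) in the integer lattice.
33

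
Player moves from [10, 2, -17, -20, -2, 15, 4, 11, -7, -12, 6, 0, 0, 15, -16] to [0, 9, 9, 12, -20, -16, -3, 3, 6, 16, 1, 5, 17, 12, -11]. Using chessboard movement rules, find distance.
32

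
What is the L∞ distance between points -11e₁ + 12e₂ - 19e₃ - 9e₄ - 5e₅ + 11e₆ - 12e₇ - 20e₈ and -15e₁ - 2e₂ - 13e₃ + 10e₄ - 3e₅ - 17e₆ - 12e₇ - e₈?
28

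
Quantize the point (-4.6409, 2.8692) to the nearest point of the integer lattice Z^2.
(-5, 3)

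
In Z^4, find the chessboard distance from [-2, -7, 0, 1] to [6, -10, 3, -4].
8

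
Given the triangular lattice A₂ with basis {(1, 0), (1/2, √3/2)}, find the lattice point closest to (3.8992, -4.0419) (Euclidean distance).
(3.5, -4.33)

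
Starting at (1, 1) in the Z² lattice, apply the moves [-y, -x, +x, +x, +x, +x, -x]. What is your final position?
(3, 0)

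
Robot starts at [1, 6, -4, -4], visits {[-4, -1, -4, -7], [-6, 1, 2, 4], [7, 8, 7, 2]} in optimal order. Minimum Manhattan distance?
63
(one optimal route: (1, 6, -4, -4) → (-4, -1, -4, -7) → (-6, 1, 2, 4) → (7, 8, 7, 2))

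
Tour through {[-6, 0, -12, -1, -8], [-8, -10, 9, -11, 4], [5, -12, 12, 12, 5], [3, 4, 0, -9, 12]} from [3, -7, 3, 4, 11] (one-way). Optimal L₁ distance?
169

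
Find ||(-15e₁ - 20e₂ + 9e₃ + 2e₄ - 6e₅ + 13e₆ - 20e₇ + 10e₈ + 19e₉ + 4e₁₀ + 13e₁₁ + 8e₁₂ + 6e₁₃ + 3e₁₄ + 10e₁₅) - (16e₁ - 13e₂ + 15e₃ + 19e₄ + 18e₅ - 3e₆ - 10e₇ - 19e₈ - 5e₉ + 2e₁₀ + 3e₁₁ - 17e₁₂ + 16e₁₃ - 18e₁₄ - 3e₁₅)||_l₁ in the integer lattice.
245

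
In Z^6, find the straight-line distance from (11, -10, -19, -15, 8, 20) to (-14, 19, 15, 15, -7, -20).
73.1232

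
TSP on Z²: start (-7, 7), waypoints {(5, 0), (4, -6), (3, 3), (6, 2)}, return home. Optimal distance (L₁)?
52
(one optimal route: (-7, 7) → (4, -6) → (5, 0) → (6, 2) → (3, 3) → (-7, 7))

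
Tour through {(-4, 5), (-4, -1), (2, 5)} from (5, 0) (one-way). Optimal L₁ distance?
20
(one optimal route: (5, 0) → (2, 5) → (-4, 5) → (-4, -1))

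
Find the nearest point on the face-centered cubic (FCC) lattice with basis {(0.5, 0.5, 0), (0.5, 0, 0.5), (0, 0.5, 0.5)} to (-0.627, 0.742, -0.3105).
(-0.5, 1, -0.5)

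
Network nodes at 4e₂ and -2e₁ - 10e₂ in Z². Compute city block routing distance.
16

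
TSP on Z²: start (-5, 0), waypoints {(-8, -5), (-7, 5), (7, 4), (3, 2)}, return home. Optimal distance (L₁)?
50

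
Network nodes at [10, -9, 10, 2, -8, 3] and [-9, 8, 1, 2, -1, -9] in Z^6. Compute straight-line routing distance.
30.3974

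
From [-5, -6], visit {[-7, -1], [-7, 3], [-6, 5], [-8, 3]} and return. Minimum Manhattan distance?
28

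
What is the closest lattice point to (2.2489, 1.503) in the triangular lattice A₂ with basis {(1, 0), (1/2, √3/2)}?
(2, 1.732)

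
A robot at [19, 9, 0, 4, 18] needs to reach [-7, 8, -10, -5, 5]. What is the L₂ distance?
32.0468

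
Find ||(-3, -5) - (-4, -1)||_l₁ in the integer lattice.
5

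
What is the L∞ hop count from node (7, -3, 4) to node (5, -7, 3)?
4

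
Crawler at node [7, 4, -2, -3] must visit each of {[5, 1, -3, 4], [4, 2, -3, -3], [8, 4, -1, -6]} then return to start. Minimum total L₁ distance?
38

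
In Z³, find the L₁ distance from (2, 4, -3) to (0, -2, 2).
13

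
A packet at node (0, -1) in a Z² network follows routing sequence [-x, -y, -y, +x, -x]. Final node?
(-1, -3)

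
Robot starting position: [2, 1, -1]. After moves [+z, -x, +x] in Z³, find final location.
(2, 1, 0)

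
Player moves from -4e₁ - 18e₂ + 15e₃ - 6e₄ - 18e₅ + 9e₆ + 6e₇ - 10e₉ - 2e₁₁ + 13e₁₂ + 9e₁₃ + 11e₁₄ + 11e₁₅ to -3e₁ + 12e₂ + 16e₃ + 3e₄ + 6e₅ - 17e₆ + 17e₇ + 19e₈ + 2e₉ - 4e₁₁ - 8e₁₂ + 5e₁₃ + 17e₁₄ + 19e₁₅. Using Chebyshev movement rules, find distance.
30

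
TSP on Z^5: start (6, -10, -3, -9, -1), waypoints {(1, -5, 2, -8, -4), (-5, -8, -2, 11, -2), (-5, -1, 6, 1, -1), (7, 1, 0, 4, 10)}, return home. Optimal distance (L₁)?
152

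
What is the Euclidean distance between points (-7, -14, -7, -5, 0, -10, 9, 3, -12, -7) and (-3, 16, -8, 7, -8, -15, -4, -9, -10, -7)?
38.3014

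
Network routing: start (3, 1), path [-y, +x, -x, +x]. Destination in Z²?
(4, 0)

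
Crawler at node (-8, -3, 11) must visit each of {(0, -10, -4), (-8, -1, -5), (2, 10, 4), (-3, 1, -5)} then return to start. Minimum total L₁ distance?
100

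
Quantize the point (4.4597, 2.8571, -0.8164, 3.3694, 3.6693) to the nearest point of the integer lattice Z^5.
(4, 3, -1, 3, 4)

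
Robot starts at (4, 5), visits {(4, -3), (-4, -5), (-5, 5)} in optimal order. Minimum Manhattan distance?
29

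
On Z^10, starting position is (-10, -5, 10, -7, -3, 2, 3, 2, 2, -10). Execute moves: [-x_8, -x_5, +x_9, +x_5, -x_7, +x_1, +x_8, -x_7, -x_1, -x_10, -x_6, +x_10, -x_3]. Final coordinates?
(-10, -5, 9, -7, -3, 1, 1, 2, 3, -10)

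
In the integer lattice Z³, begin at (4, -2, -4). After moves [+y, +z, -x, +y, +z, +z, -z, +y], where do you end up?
(3, 1, -2)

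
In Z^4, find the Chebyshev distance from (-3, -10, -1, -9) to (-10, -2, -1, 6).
15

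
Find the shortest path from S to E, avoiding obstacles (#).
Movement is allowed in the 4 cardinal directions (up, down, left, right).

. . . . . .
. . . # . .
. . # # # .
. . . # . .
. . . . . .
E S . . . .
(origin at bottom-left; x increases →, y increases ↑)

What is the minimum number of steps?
1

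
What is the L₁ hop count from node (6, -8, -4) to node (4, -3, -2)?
9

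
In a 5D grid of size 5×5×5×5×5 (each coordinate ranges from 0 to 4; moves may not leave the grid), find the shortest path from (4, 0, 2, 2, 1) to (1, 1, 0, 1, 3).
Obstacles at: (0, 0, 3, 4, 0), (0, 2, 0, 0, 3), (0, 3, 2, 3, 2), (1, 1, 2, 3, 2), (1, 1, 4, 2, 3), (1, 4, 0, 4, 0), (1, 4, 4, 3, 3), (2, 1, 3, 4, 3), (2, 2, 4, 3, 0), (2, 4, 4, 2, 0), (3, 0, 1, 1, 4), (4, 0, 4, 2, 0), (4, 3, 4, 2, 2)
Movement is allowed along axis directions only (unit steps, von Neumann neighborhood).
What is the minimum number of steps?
9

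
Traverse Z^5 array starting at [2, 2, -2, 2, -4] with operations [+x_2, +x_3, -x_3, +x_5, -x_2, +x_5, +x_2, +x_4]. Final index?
(2, 3, -2, 3, -2)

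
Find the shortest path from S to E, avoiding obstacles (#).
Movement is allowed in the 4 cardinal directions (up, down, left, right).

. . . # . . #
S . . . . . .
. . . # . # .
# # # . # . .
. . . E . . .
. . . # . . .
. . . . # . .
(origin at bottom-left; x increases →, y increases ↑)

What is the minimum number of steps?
12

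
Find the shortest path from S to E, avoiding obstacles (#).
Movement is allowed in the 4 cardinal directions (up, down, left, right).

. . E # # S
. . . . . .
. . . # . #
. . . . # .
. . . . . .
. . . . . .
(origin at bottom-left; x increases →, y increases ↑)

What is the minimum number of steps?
5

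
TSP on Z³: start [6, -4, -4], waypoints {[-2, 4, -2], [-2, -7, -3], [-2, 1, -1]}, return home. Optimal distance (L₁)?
44
(one optimal route: (6, -4, -4) → (-2, 4, -2) → (-2, 1, -1) → (-2, -7, -3) → (6, -4, -4))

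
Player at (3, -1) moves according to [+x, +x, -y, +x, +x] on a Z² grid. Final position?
(7, -2)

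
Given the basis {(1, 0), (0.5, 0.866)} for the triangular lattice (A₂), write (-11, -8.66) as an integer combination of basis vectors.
-6b₁ - 10b₂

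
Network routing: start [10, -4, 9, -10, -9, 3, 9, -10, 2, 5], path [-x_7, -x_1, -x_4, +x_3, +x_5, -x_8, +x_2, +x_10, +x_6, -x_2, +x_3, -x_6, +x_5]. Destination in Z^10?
(9, -4, 11, -11, -7, 3, 8, -11, 2, 6)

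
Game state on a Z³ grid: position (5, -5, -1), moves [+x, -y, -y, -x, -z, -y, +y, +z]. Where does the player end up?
(5, -7, -1)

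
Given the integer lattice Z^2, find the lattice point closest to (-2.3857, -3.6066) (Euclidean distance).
(-2, -4)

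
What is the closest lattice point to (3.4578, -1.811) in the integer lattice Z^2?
(3, -2)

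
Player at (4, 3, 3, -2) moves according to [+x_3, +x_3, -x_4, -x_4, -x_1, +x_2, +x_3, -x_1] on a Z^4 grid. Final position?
(2, 4, 6, -4)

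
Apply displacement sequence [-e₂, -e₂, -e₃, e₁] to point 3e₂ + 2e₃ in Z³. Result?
(1, 1, 1)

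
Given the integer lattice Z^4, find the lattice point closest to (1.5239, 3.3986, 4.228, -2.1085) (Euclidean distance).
(2, 3, 4, -2)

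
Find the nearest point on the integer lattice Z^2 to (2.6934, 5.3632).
(3, 5)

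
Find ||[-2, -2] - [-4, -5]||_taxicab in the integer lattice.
5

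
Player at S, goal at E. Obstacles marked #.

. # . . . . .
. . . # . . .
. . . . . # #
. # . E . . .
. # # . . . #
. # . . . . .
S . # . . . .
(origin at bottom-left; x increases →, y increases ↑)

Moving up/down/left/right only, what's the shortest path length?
8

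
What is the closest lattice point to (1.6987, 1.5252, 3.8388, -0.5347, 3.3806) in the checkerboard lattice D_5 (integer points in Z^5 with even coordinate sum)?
(2, 2, 4, -1, 3)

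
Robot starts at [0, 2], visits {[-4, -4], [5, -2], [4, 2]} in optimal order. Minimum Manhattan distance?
20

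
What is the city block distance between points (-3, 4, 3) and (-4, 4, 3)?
1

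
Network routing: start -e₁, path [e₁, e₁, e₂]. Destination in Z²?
(1, 1)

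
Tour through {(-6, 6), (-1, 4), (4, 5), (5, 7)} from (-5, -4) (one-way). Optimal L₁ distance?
27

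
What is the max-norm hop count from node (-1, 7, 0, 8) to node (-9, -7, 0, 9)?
14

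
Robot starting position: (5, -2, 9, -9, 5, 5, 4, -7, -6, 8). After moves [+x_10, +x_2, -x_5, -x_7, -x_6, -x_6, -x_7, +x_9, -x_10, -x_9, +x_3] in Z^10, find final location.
(5, -1, 10, -9, 4, 3, 2, -7, -6, 8)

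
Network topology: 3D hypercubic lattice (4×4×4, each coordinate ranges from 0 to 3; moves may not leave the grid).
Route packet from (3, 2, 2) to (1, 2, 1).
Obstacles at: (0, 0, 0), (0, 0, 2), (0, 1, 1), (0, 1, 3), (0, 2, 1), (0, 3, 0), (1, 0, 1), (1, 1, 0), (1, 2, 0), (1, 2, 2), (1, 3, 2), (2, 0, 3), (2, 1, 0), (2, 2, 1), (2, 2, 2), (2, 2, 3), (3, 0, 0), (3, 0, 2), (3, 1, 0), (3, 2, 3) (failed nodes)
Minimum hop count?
5
(one shortest path: (3, 2, 2) → (3, 1, 2) → (2, 1, 2) → (1, 1, 2) → (1, 1, 1) → (1, 2, 1))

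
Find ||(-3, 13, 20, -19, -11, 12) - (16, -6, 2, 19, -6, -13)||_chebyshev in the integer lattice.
38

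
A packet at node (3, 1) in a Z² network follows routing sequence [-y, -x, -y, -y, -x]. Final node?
(1, -2)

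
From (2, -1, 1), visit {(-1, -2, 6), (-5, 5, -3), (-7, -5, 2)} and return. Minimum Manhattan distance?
56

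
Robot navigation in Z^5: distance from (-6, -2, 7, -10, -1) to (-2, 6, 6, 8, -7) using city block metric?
37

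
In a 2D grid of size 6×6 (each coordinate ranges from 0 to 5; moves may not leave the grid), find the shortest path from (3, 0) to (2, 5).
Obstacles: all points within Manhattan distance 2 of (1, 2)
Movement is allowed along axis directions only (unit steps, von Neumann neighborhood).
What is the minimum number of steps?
8
(one shortest path: (3, 0) → (4, 0) → (4, 1) → (4, 2) → (4, 3) → (3, 3) → (3, 4) → (2, 4) → (2, 5))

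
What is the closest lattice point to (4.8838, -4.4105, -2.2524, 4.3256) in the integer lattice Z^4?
(5, -4, -2, 4)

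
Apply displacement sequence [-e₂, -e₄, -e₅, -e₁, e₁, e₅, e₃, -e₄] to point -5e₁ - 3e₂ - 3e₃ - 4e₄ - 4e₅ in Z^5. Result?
(-5, -4, -2, -6, -4)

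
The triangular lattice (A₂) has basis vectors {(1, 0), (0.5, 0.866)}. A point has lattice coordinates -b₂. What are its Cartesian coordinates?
(-0.5, -0.866)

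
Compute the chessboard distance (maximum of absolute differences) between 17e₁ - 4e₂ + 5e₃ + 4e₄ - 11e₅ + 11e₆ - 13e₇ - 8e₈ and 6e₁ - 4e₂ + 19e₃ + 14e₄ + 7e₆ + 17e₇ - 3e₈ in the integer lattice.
30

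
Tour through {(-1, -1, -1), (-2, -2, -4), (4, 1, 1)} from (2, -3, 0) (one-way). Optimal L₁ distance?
21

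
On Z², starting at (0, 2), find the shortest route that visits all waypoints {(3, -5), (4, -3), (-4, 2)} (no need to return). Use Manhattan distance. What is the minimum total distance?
20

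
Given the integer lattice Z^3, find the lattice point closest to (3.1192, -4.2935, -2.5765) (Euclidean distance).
(3, -4, -3)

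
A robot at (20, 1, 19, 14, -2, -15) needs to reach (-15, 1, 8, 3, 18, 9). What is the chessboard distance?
35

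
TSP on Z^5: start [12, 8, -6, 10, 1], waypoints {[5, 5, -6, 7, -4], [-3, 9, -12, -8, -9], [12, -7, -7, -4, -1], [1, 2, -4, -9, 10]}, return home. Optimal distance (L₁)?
166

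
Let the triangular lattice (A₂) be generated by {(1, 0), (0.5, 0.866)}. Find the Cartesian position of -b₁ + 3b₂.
(0.5, 2.598)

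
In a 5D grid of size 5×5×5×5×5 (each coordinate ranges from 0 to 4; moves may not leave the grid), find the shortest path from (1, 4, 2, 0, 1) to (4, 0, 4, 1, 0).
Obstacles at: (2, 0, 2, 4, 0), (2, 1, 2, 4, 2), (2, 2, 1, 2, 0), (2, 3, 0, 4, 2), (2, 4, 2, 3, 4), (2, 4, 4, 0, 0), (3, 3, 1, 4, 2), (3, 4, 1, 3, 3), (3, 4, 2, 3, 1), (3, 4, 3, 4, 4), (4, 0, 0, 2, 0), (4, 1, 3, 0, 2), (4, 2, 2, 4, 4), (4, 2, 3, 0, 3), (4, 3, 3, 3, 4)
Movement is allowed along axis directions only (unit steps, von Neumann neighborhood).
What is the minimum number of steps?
11
(one shortest path: (1, 4, 2, 0, 1) → (2, 4, 2, 0, 1) → (3, 4, 2, 0, 1) → (4, 4, 2, 0, 1) → (4, 3, 2, 0, 1) → (4, 2, 2, 0, 1) → (4, 1, 2, 0, 1) → (4, 0, 2, 0, 1) → (4, 0, 3, 0, 1) → (4, 0, 4, 0, 1) → (4, 0, 4, 1, 1) → (4, 0, 4, 1, 0))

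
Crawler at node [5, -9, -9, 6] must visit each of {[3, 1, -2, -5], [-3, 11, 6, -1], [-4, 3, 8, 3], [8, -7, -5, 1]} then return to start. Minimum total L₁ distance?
120
(one optimal route: (5, -9, -9, 6) → (-4, 3, 8, 3) → (-3, 11, 6, -1) → (3, 1, -2, -5) → (8, -7, -5, 1) → (5, -9, -9, 6))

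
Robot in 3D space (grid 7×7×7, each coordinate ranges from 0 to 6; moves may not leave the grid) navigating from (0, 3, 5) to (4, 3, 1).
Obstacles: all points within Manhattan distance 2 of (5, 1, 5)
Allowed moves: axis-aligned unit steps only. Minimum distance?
8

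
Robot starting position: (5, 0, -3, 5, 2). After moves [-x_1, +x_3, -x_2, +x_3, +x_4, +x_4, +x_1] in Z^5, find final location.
(5, -1, -1, 7, 2)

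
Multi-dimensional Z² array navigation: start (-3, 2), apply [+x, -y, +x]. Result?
(-1, 1)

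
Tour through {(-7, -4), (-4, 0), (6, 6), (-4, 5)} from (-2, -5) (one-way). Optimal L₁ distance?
29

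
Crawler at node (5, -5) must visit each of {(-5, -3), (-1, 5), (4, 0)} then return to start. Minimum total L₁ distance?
40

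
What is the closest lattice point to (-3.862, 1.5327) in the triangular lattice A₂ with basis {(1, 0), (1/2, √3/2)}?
(-4, 1.732)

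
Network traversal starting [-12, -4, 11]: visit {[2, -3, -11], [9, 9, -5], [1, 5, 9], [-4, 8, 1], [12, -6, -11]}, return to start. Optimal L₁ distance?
134
(one optimal route: (-12, -4, 11) → (2, -3, -11) → (12, -6, -11) → (9, 9, -5) → (-4, 8, 1) → (1, 5, 9) → (-12, -4, 11))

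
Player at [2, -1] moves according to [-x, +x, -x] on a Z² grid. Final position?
(1, -1)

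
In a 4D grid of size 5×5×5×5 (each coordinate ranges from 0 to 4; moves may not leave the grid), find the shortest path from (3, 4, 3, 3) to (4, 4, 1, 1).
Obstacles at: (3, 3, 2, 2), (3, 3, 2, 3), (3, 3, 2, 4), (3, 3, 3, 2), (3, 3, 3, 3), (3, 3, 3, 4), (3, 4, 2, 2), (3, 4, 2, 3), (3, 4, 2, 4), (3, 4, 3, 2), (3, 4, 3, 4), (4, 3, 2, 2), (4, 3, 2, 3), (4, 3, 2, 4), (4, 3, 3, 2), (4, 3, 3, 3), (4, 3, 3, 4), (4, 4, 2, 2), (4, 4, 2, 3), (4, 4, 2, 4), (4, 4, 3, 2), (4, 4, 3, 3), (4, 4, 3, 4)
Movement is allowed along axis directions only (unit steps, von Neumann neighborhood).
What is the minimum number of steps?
7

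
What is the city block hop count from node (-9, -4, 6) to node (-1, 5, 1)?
22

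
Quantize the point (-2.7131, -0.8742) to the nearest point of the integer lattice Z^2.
(-3, -1)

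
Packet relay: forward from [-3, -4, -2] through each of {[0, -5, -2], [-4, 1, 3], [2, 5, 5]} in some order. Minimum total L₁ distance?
31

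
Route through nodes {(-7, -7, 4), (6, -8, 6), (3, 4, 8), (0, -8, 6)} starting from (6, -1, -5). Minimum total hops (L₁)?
54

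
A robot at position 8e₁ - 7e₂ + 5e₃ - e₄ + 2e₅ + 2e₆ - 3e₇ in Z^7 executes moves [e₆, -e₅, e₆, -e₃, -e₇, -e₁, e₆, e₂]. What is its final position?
(7, -6, 4, -1, 1, 5, -4)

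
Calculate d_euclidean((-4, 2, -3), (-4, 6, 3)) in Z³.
7.2111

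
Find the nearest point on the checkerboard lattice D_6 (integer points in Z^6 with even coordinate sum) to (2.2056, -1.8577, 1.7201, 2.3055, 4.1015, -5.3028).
(2, -2, 2, 3, 4, -5)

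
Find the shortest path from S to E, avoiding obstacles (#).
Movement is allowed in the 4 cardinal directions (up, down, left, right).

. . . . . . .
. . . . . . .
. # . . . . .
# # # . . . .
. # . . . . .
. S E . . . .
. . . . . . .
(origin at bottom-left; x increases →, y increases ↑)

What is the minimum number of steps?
1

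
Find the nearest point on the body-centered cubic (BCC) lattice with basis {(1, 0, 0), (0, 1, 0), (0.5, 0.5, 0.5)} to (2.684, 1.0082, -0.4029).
(3, 1, 0)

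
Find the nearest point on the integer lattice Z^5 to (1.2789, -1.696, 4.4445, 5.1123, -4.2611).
(1, -2, 4, 5, -4)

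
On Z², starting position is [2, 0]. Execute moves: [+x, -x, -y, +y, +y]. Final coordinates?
(2, 1)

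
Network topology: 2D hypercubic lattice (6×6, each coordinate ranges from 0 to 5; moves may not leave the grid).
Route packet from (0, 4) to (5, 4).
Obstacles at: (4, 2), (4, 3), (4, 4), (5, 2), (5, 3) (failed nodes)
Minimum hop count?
7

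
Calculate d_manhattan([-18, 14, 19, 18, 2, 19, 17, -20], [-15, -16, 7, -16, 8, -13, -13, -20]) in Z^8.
147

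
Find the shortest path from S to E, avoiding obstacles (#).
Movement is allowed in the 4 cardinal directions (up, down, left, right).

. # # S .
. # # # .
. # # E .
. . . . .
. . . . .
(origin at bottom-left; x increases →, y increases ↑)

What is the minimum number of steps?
4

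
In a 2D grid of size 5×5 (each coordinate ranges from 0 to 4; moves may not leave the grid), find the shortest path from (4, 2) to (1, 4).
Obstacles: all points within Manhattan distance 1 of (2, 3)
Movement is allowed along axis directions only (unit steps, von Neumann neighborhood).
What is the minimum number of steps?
9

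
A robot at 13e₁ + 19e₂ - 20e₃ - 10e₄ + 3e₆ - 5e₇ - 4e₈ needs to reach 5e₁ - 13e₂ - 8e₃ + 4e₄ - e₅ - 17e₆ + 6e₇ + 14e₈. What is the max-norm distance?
32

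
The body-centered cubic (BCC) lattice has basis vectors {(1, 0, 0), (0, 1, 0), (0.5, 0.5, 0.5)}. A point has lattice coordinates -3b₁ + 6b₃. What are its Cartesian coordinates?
(0, 3, 3)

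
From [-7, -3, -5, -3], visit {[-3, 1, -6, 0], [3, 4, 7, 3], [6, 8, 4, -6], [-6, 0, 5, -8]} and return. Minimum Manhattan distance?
98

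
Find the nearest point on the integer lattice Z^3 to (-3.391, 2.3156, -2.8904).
(-3, 2, -3)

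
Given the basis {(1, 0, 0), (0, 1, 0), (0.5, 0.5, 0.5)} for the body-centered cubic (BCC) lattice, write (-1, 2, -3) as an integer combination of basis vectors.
2b₁ + 5b₂ - 6b₃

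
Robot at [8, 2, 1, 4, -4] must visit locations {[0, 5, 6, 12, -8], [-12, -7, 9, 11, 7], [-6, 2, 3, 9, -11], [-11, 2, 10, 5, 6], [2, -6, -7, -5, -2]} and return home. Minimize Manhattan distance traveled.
186
(one optimal route: (8, 2, 1, 4, -4) → (0, 5, 6, 12, -8) → (-6, 2, 3, 9, -11) → (-11, 2, 10, 5, 6) → (-12, -7, 9, 11, 7) → (2, -6, -7, -5, -2) → (8, 2, 1, 4, -4))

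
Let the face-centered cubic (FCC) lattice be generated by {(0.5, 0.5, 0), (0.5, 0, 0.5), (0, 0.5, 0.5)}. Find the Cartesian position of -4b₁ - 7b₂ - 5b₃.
(-5.5, -4.5, -6)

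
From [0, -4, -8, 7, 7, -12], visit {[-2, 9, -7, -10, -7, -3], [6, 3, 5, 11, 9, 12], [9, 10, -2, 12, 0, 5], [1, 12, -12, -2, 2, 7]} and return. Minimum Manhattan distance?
222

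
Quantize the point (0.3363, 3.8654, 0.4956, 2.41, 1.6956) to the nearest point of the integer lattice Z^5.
(0, 4, 0, 2, 2)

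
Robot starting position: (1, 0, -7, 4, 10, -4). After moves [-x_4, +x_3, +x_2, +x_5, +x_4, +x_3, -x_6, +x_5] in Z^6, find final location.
(1, 1, -5, 4, 12, -5)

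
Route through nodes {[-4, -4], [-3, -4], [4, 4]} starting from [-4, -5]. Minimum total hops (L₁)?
17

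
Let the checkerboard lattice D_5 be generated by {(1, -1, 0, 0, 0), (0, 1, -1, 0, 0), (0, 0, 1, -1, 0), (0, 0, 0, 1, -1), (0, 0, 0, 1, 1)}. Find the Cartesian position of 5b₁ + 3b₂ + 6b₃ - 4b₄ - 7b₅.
(5, -2, 3, -17, -3)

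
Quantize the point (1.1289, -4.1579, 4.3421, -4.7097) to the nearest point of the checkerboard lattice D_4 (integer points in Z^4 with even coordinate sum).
(1, -4, 4, -5)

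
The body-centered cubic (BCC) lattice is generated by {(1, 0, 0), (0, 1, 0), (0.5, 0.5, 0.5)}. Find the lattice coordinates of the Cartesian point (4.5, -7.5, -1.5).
6b₁ - 6b₂ - 3b₃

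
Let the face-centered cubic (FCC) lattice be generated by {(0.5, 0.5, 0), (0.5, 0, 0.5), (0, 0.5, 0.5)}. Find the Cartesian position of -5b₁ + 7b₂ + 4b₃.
(1, -0.5, 5.5)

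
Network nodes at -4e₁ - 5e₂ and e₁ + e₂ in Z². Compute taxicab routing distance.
11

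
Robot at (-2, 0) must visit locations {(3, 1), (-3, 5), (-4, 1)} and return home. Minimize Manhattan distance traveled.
24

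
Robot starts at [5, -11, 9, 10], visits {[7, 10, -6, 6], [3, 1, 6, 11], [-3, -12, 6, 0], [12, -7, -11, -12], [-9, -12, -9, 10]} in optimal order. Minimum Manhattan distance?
169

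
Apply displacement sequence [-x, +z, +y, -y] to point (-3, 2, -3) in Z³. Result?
(-4, 2, -2)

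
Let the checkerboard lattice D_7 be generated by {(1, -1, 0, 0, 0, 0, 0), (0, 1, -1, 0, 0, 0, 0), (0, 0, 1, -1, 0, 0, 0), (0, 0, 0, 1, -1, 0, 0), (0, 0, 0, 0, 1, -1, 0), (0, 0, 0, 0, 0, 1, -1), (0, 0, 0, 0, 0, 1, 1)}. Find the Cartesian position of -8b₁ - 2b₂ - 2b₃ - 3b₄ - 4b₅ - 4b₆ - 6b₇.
(-8, 6, 0, -1, -1, -6, -2)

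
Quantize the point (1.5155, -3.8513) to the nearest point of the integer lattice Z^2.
(2, -4)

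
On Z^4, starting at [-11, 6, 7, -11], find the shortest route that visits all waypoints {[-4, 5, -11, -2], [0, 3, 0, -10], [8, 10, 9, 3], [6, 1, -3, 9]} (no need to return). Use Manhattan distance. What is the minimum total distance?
109
(one optimal route: (-11, 6, 7, -11) → (0, 3, 0, -10) → (-4, 5, -11, -2) → (6, 1, -3, 9) → (8, 10, 9, 3))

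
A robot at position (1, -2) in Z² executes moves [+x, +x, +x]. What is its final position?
(4, -2)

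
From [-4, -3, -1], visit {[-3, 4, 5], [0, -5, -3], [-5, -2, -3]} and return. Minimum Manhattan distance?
46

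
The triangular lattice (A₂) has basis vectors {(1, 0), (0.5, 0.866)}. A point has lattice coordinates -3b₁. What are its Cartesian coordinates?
(-3, 0)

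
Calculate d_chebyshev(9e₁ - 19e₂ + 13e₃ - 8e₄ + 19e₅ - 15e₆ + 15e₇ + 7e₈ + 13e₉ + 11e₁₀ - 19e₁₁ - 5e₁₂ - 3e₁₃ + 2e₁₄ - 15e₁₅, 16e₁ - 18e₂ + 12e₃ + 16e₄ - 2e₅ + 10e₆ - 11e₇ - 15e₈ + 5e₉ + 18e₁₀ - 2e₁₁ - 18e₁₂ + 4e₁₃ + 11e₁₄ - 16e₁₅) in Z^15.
26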